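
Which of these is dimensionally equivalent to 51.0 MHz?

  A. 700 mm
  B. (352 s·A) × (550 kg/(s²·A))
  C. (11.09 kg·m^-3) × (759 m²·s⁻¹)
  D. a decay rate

Reference: Hz = s⁻¹.
Each option:
  A. m
  B. [s·A] · [kg·s⁻²·A⁻¹] = kg·s⁻¹
  C. [kg·m⁻³] · [m²·s⁻¹] = kg·m⁻¹·s⁻¹
  D. [decay rate] = s⁻¹  ← same
Only D. matches s⁻¹.

D.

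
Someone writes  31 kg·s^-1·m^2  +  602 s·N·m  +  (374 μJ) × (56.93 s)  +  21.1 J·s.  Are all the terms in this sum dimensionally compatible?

Dimensions:
  31 kg·s^-1·m^2:  kg·m²·s⁻¹
  602 s·N·m:  N·m·s = kg·m·s⁻²·m·s = kg·m²·s⁻¹
  (374 μJ) × (56.93 s):  [kg·m²·s⁻²] · [s] = kg·m²·s⁻¹
  21.1 J·s:  J·s = N·m·s = kg·m²·s⁻¹
Every term reduces to kg·m²·s⁻¹.

Yes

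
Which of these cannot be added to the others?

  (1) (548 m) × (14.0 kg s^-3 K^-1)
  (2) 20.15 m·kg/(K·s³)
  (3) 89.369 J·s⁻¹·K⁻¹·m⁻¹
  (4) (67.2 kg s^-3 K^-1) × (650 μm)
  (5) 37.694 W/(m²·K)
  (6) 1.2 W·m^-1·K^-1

In SI base units:
  (1) [m] · [kg·s⁻³·K⁻¹] = kg·m·s⁻³·K⁻¹
  (2) kg·m·s⁻³·K⁻¹
  (3) J·s⁻¹·m⁻¹·K⁻¹ = N·m·s⁻¹·m⁻¹·K⁻¹ = kg·m·s⁻³·K⁻¹
  (4) [kg·s⁻³·K⁻¹] · [m] = kg·m·s⁻³·K⁻¹
  (5) W·m⁻²·K⁻¹ = J·s⁻¹·m⁻²·K⁻¹ = kg·s⁻³·K⁻¹
  (6) W·m⁻¹·K⁻¹ = J·s⁻¹·m⁻¹·K⁻¹ = kg·m·s⁻³·K⁻¹
All reduce to kg·m·s⁻³·K⁻¹ except (5), which is kg·s⁻³·K⁻¹.

(5)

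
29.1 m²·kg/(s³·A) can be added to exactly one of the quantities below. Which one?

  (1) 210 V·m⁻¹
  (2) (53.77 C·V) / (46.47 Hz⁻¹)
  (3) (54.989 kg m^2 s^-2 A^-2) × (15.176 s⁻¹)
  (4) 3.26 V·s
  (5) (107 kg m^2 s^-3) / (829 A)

(5)

Reference: kg·m²·s⁻³·A⁻¹.
Each option:
  (1) V·m⁻¹ = J·C⁻¹·m⁻¹ = kg·m·s⁻³·A⁻¹
  (2) [kg·m²·s⁻²] / [s] = kg·m²·s⁻³
  (3) [kg·m²·s⁻²·A⁻²] · [s⁻¹] = kg·m²·s⁻³·A⁻²
  (4) V·s = J·C⁻¹·s = kg·m²·s⁻²·A⁻¹
  (5) [kg·m²·s⁻³] / [A] = kg·m²·s⁻³·A⁻¹  ← same
Only (5) matches kg·m²·s⁻³·A⁻¹.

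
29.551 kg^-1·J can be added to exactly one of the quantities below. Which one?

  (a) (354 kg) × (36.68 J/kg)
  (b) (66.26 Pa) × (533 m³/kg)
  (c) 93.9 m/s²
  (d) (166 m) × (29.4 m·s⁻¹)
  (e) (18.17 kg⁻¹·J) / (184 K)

(b)

Reference: J·kg⁻¹ = N·m·kg⁻¹ = m²·s⁻².
Each option:
  (a) [kg] · [m²·s⁻²] = kg·m²·s⁻²
  (b) [kg·m⁻¹·s⁻²] · [kg⁻¹·m³] = m²·s⁻²  ← same
  (c) m·s⁻²
  (d) [m] · [m·s⁻¹] = m²·s⁻¹
  (e) [m²·s⁻²] / [K] = m²·s⁻²·K⁻¹
Only (b) matches m²·s⁻².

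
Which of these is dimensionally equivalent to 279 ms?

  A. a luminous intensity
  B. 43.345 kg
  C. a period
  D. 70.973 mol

Reference: s.
Each option:
  A. [luminous intensity] = cd
  B. kg
  C. [period] = s  ← same
  D. mol
Only C. matches s.

C.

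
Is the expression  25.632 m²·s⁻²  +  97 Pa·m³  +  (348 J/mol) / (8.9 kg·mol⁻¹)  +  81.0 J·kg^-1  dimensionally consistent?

Dimensions:
  25.632 m²·s⁻²:  m²·s⁻²
  97 Pa·m³:  Pa·m³ = N·m⁻²·m³ = kg·m²·s⁻²
  (348 J/mol) / (8.9 kg·mol⁻¹):  [kg·m²·s⁻²·mol⁻¹] / [kg·mol⁻¹] = m²·s⁻²
  81.0 J·kg^-1:  J·kg⁻¹ = N·m·kg⁻¹ = m²·s⁻²
The terms do not share a single dimension (kg·m²·s⁻² vs m²·s⁻²).

No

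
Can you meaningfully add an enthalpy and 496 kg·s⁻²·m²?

Dimensions:
  an enthalpy:  [enthalpy] = kg·m²·s⁻²
  496 kg·s⁻²·m²:  kg·m²·s⁻²
Both are kg·m²·s⁻², so they have the same dimensions and can be added.

Yes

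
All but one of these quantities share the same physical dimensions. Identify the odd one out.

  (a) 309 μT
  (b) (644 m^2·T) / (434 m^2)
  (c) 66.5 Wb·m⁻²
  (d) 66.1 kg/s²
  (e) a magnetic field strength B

(d)

Reduce each to base SI dimensions:
  (a) T = Wb·m⁻² = kg·s⁻²·A⁻¹
  (b) [kg·m²·s⁻²·A⁻¹] / [m²] = kg·s⁻²·A⁻¹
  (c) Wb·m⁻² = V·s·m⁻² = kg·s⁻²·A⁻¹
  (d) kg·s⁻²
  (e) [magnetic field strength B] = kg·s⁻²·A⁻¹
All reduce to kg·s⁻²·A⁻¹ except (d), which is kg·s⁻².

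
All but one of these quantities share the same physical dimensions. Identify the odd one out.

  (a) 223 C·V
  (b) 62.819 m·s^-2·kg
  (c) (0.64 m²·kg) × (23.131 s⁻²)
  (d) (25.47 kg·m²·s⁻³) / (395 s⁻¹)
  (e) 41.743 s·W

Expand each in SI base units:
  (a) C·V = s·A·J·C⁻¹ = kg·m²·s⁻²
  (b) kg·m·s⁻²
  (c) [kg·m²] · [s⁻²] = kg·m²·s⁻²
  (d) [kg·m²·s⁻³] / [s⁻¹] = kg·m²·s⁻²
  (e) W·s = J·s⁻¹·s = kg·m²·s⁻²
All reduce to kg·m²·s⁻² except (b), which is kg·m·s⁻².

(b)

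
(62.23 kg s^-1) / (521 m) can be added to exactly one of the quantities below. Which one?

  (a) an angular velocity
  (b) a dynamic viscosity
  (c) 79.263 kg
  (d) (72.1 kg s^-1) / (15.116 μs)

Reference: [kg·s⁻¹] / [m] = kg·m⁻¹·s⁻¹.
Each option:
  (a) [angular velocity] = s⁻¹
  (b) [dynamic viscosity] = kg·m⁻¹·s⁻¹  ← same
  (c) kg
  (d) [kg·s⁻¹] / [s] = kg·s⁻²
Only (b) matches kg·m⁻¹·s⁻¹.

(b)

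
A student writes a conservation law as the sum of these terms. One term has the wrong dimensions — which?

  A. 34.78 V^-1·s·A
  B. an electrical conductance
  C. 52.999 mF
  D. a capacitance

Reduce each to base SI dimensions:
  A. A·s·V⁻¹ = A·s·(J·C⁻¹)⁻¹ = kg⁻¹·m⁻²·s⁴·A²
  B. [electrical conductance] = kg⁻¹·m⁻²·s³·A²
  C. F = C·V⁻¹ = kg⁻¹·m⁻²·s⁴·A²
  D. [capacitance] = kg⁻¹·m⁻²·s⁴·A²
All reduce to kg⁻¹·m⁻²·s⁴·A² except B., which is kg⁻¹·m⁻²·s³·A².

B.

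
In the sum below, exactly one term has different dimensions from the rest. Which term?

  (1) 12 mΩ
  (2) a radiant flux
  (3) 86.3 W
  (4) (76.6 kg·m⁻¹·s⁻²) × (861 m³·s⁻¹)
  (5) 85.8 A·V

(1)

Dimensions:
  (1) Ω = V·A⁻¹ = kg·m²·s⁻³·A⁻²
  (2) [radiant flux] = kg·m²·s⁻³
  (3) W = J·s⁻¹ = kg·m²·s⁻³
  (4) [kg·m⁻¹·s⁻²] · [m³·s⁻¹] = kg·m²·s⁻³
  (5) V·A = J·C⁻¹·A = kg·m²·s⁻³
All reduce to kg·m²·s⁻³ except (1), which is kg·m²·s⁻³·A⁻².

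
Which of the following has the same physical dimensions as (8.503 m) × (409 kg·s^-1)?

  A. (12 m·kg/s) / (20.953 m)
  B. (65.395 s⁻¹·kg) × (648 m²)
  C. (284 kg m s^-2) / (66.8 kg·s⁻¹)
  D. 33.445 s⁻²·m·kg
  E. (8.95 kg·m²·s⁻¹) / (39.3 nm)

E.

Reference: [m] · [kg·s⁻¹] = kg·m·s⁻¹.
Each option:
  A. [kg·m·s⁻¹] / [m] = kg·s⁻¹
  B. [kg·s⁻¹] · [m²] = kg·m²·s⁻¹
  C. [kg·m·s⁻²] / [kg·s⁻¹] = m·s⁻¹
  D. kg·m·s⁻²
  E. [kg·m²·s⁻¹] / [m] = kg·m·s⁻¹  ← same
Only E. matches kg·m·s⁻¹.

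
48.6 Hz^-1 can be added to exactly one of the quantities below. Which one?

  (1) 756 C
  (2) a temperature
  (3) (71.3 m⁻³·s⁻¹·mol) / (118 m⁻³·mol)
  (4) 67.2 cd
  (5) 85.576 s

(5)

Reference: Hz⁻¹ = (s⁻¹)⁻¹ = s.
Each option:
  (1) C = s·A
  (2) [temperature] = K
  (3) [m⁻³·s⁻¹·mol] / [m⁻³·mol] = s⁻¹
  (4) cd
  (5) s  ← same
Only (5) matches s.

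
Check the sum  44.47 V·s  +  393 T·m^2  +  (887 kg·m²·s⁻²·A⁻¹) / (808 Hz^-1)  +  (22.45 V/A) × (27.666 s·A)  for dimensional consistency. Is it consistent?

Work out the base dimensions of each:
  44.47 V·s:  V·s = J·C⁻¹·s = kg·m²·s⁻²·A⁻¹
  393 T·m^2:  T·m² = Wb·m⁻²·m² = kg·m²·s⁻²·A⁻¹
  (887 kg·m²·s⁻²·A⁻¹) / (808 Hz^-1):  [kg·m²·s⁻²·A⁻¹] / [s] = kg·m²·s⁻³·A⁻¹
  (22.45 V/A) × (27.666 s·A):  [kg·m²·s⁻³·A⁻²] · [s·A] = kg·m²·s⁻²·A⁻¹
The terms do not share a single dimension (kg·m²·s⁻²·A⁻¹ vs kg·m²·s⁻³·A⁻¹).

No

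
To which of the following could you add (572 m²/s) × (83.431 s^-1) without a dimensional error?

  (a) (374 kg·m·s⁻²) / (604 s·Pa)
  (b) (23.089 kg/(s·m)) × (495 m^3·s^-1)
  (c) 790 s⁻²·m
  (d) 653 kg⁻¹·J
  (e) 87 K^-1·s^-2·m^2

Reference: [m²·s⁻¹] · [s⁻¹] = m²·s⁻².
Each option:
  (a) [kg·m·s⁻²] / [kg·m⁻¹·s⁻¹] = m²·s⁻¹
  (b) [kg·m⁻¹·s⁻¹] · [m³·s⁻¹] = kg·m²·s⁻²
  (c) m·s⁻²
  (d) J·kg⁻¹ = N·m·kg⁻¹ = m²·s⁻²  ← same
  (e) m²·s⁻²·K⁻¹
Only (d) matches m²·s⁻².

(d)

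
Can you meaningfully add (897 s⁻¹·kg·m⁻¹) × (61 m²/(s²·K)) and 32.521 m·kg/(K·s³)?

In SI base units:
  (897 s⁻¹·kg·m⁻¹) × (61 m²/(s²·K)):  [kg·m⁻¹·s⁻¹] · [m²·s⁻²·K⁻¹] = kg·m·s⁻³·K⁻¹
  32.521 m·kg/(K·s³):  kg·m·s⁻³·K⁻¹
Both are kg·m·s⁻³·K⁻¹, so they have the same dimensions and can be added.

Yes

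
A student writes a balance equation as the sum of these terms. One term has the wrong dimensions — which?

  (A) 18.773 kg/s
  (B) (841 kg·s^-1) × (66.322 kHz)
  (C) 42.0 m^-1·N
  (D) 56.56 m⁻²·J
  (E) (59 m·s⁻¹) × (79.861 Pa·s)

(A)

Reduce each to base SI dimensions:
  (A) kg·s⁻¹
  (B) [kg·s⁻¹] · [s⁻¹] = kg·s⁻²
  (C) N·m⁻¹ = kg·m·s⁻²·m⁻¹ = kg·s⁻²
  (D) J·m⁻² = N·m·m⁻² = kg·s⁻²
  (E) [m·s⁻¹] · [kg·m⁻¹·s⁻¹] = kg·s⁻²
All reduce to kg·s⁻² except (A), which is kg·s⁻¹.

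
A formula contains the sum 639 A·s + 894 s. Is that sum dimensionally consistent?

Reduce each to base SI dimensions:
  639 A·s:  A·s = s·A
  894 s:  s
s·A ≠ s, so they cannot be added.

No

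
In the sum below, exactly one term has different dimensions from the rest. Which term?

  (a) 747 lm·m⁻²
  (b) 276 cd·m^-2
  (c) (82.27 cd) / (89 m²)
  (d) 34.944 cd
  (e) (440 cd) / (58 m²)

Work out the base dimensions of each:
  (a) lm·m⁻² = cd·m⁻² = m⁻²·cd
  (b) cd·m⁻² = m⁻²·cd
  (c) [cd] / [m²] = m⁻²·cd
  (d) cd
  (e) [cd] / [m²] = m⁻²·cd
All reduce to m⁻²·cd except (d), which is cd.

(d)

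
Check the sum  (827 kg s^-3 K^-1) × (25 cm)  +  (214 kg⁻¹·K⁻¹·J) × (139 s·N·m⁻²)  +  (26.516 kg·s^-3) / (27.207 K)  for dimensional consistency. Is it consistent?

Expand each in SI base units:
  (827 kg s^-3 K^-1) × (25 cm):  [kg·s⁻³·K⁻¹] · [m] = kg·m·s⁻³·K⁻¹
  (214 kg⁻¹·K⁻¹·J) × (139 s·N·m⁻²):  [m²·s⁻²·K⁻¹] · [kg·m⁻¹·s⁻¹] = kg·m·s⁻³·K⁻¹
  (26.516 kg·s^-3) / (27.207 K):  [kg·s⁻³] / [K] = kg·s⁻³·K⁻¹
The terms do not share a single dimension (kg·m·s⁻³·K⁻¹ vs kg·s⁻³·K⁻¹).

No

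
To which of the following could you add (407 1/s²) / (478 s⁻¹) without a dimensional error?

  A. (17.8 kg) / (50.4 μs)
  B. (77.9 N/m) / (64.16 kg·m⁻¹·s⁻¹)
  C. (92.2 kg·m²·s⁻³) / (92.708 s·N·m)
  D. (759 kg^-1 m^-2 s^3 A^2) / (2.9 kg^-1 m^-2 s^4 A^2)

D.

Reference: [s⁻²] / [s⁻¹] = s⁻¹.
Each option:
  A. [kg] / [s] = kg·s⁻¹
  B. [kg·s⁻²] / [kg·m⁻¹·s⁻¹] = m·s⁻¹
  C. [kg·m²·s⁻³] / [kg·m²·s⁻¹] = s⁻²
  D. [kg⁻¹·m⁻²·s³·A²] / [kg⁻¹·m⁻²·s⁴·A²] = s⁻¹  ← same
Only D. matches s⁻¹.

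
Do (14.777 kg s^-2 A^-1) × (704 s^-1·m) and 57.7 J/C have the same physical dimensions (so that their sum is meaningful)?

No

Reduce each to base SI dimensions:
  (14.777 kg s^-2 A^-1) × (704 s^-1·m):  [kg·s⁻²·A⁻¹] · [m·s⁻¹] = kg·m·s⁻³·A⁻¹
  57.7 J/C:  J·C⁻¹ = N·m·(s·A)⁻¹ = kg·m²·s⁻³·A⁻¹
kg·m·s⁻³·A⁻¹ ≠ kg·m²·s⁻³·A⁻¹, so they cannot be added.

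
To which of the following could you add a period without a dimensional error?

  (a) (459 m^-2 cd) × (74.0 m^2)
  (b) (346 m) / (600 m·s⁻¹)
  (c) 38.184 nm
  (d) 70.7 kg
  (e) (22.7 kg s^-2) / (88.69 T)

Reference: [period] = s.
Each option:
  (a) [m⁻²·cd] · [m²] = cd
  (b) [m] / [m·s⁻¹] = s  ← same
  (c) m
  (d) kg
  (e) [kg·s⁻²] / [kg·s⁻²·A⁻¹] = A
Only (b) matches s.

(b)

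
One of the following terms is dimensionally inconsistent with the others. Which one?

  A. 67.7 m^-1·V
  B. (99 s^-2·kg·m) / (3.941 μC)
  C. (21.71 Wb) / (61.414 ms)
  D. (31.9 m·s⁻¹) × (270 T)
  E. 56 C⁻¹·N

Work out the base dimensions of each:
  A. V·m⁻¹ = J·C⁻¹·m⁻¹ = kg·m·s⁻³·A⁻¹
  B. [kg·m·s⁻²] / [s·A] = kg·m·s⁻³·A⁻¹
  C. [kg·m²·s⁻²·A⁻¹] / [s] = kg·m²·s⁻³·A⁻¹
  D. [m·s⁻¹] · [kg·s⁻²·A⁻¹] = kg·m·s⁻³·A⁻¹
  E. N·C⁻¹ = kg·m·s⁻²·(s·A)⁻¹ = kg·m·s⁻³·A⁻¹
All reduce to kg·m·s⁻³·A⁻¹ except C., which is kg·m²·s⁻³·A⁻¹.

C.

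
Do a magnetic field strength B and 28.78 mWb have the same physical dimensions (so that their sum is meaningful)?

No

In SI base units:
  a magnetic field strength B:  [magnetic field strength B] = kg·s⁻²·A⁻¹
  28.78 mWb:  Wb = V·s = kg·m²·s⁻²·A⁻¹
kg·s⁻²·A⁻¹ ≠ kg·m²·s⁻²·A⁻¹, so they cannot be added.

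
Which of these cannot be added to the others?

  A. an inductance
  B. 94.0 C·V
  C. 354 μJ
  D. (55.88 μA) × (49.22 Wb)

Expand each in SI base units:
  A. [inductance] = kg·m²·s⁻²·A⁻²
  B. C·V = s·A·J·C⁻¹ = kg·m²·s⁻²
  C. J = N·m = kg·m²·s⁻²
  D. [A] · [kg·m²·s⁻²·A⁻¹] = kg·m²·s⁻²
All reduce to kg·m²·s⁻² except A., which is kg·m²·s⁻²·A⁻².

A.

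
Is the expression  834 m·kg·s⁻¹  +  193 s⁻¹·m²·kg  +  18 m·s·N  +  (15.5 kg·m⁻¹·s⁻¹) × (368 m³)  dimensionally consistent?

No

Dimensions:
  834 m·kg·s⁻¹:  kg·m·s⁻¹
  193 s⁻¹·m²·kg:  kg·m²·s⁻¹
  18 m·s·N:  N·m·s = kg·m·s⁻²·m·s = kg·m²·s⁻¹
  (15.5 kg·m⁻¹·s⁻¹) × (368 m³):  [kg·m⁻¹·s⁻¹] · [m³] = kg·m²·s⁻¹
The terms do not share a single dimension (kg·m²·s⁻¹ vs kg·m·s⁻¹).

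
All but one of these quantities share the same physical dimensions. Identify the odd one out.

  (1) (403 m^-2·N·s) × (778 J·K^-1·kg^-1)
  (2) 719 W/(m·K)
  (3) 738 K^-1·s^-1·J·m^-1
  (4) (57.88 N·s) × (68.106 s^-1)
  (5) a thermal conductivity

(4)

Expand each in SI base units:
  (1) [kg·m⁻¹·s⁻¹] · [m²·s⁻²·K⁻¹] = kg·m·s⁻³·K⁻¹
  (2) W·m⁻¹·K⁻¹ = J·s⁻¹·m⁻¹·K⁻¹ = kg·m·s⁻³·K⁻¹
  (3) J·s⁻¹·m⁻¹·K⁻¹ = N·m·s⁻¹·m⁻¹·K⁻¹ = kg·m·s⁻³·K⁻¹
  (4) [kg·m·s⁻¹] · [s⁻¹] = kg·m·s⁻²
  (5) [thermal conductivity] = kg·m·s⁻³·K⁻¹
All reduce to kg·m·s⁻³·K⁻¹ except (4), which is kg·m·s⁻².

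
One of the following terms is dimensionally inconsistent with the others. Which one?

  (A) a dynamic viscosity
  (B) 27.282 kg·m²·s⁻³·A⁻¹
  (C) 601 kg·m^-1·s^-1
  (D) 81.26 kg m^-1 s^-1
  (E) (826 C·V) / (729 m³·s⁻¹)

Expand each in SI base units:
  (A) [dynamic viscosity] = kg·m⁻¹·s⁻¹
  (B) kg·m²·s⁻³·A⁻¹
  (C) kg·m⁻¹·s⁻¹
  (D) kg·m⁻¹·s⁻¹
  (E) [kg·m²·s⁻²] / [m³·s⁻¹] = kg·m⁻¹·s⁻¹
All reduce to kg·m⁻¹·s⁻¹ except (B), which is kg·m²·s⁻³·A⁻¹.

(B)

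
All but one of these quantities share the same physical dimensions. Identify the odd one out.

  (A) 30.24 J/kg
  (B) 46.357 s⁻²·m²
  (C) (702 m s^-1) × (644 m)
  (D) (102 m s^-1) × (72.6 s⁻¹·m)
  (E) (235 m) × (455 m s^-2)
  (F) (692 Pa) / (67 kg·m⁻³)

In SI base units:
  (A) J·kg⁻¹ = N·m·kg⁻¹ = m²·s⁻²
  (B) m²·s⁻²
  (C) [m·s⁻¹] · [m] = m²·s⁻¹
  (D) [m·s⁻¹] · [m·s⁻¹] = m²·s⁻²
  (E) [m] · [m·s⁻²] = m²·s⁻²
  (F) [kg·m⁻¹·s⁻²] / [kg·m⁻³] = m²·s⁻²
All reduce to m²·s⁻² except (C), which is m²·s⁻¹.

(C)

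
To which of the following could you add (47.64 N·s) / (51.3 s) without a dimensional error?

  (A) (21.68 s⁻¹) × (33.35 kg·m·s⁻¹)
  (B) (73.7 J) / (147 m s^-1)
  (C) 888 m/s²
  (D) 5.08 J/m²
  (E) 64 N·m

Reference: [kg·m·s⁻¹] / [s] = kg·m·s⁻².
Each option:
  (A) [s⁻¹] · [kg·m·s⁻¹] = kg·m·s⁻²  ← same
  (B) [kg·m²·s⁻²] / [m·s⁻¹] = kg·m·s⁻¹
  (C) m·s⁻²
  (D) J·m⁻² = N·m·m⁻² = kg·s⁻²
  (E) N·m = kg·m·s⁻²·m = kg·m²·s⁻²
Only (A) matches kg·m·s⁻².

(A)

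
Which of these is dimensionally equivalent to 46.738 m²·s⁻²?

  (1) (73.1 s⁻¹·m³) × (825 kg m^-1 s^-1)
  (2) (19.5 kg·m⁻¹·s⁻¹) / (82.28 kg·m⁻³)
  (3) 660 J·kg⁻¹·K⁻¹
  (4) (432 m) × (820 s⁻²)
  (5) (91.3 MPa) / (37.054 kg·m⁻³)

(5)

Reference: m²·s⁻².
Each option:
  (1) [m³·s⁻¹] · [kg·m⁻¹·s⁻¹] = kg·m²·s⁻²
  (2) [kg·m⁻¹·s⁻¹] / [kg·m⁻³] = m²·s⁻¹
  (3) J·kg⁻¹·K⁻¹ = N·m·kg⁻¹·K⁻¹ = m²·s⁻²·K⁻¹
  (4) [m] · [s⁻²] = m·s⁻²
  (5) [kg·m⁻¹·s⁻²] / [kg·m⁻³] = m²·s⁻²  ← same
Only (5) matches m²·s⁻².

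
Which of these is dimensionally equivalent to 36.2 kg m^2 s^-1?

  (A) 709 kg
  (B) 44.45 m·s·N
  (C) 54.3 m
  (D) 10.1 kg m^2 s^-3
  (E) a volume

Reference: kg·m²·s⁻¹.
Each option:
  (A) kg
  (B) N·m·s = kg·m·s⁻²·m·s = kg·m²·s⁻¹  ← same
  (C) m
  (D) kg·m²·s⁻³
  (E) [volume] = m³
Only (B) matches kg·m²·s⁻¹.

(B)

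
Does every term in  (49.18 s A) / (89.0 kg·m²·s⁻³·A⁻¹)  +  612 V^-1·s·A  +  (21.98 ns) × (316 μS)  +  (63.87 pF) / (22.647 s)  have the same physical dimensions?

No

In SI base units:
  (49.18 s A) / (89.0 kg·m²·s⁻³·A⁻¹):  [s·A] / [kg·m²·s⁻³·A⁻¹] = kg⁻¹·m⁻²·s⁴·A²
  612 V^-1·s·A:  A·s·V⁻¹ = A·s·(J·C⁻¹)⁻¹ = kg⁻¹·m⁻²·s⁴·A²
  (21.98 ns) × (316 μS):  [s] · [kg⁻¹·m⁻²·s³·A²] = kg⁻¹·m⁻²·s⁴·A²
  (63.87 pF) / (22.647 s):  [kg⁻¹·m⁻²·s⁴·A²] / [s] = kg⁻¹·m⁻²·s³·A²
The terms do not share a single dimension (kg⁻¹·m⁻²·s³·A² vs kg⁻¹·m⁻²·s⁴·A²).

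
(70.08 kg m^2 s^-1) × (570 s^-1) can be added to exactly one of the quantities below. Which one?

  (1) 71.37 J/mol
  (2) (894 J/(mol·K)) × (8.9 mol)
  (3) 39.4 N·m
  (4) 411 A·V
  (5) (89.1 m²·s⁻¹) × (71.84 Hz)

Reference: [kg·m²·s⁻¹] · [s⁻¹] = kg·m²·s⁻².
Each option:
  (1) J·mol⁻¹ = N·m·mol⁻¹ = kg·m²·s⁻²·mol⁻¹
  (2) [kg·m²·s⁻²·K⁻¹·mol⁻¹] · [mol] = kg·m²·s⁻²·K⁻¹
  (3) N·m = kg·m·s⁻²·m = kg·m²·s⁻²  ← same
  (4) V·A = J·C⁻¹·A = kg·m²·s⁻³
  (5) [m²·s⁻¹] · [s⁻¹] = m²·s⁻²
Only (3) matches kg·m²·s⁻².

(3)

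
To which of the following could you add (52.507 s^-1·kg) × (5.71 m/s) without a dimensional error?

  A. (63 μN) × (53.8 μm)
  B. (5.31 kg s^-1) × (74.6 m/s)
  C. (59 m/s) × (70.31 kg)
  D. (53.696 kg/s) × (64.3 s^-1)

Reference: [kg·s⁻¹] · [m·s⁻¹] = kg·m·s⁻².
Each option:
  A. [kg·m·s⁻²] · [m] = kg·m²·s⁻²
  B. [kg·s⁻¹] · [m·s⁻¹] = kg·m·s⁻²  ← same
  C. [m·s⁻¹] · [kg] = kg·m·s⁻¹
  D. [kg·s⁻¹] · [s⁻¹] = kg·s⁻²
Only B. matches kg·m·s⁻².

B.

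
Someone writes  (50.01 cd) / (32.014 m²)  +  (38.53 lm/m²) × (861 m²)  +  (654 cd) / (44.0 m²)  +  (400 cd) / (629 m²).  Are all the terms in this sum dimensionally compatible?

No

In SI base units:
  (50.01 cd) / (32.014 m²):  [cd] / [m²] = m⁻²·cd
  (38.53 lm/m²) × (861 m²):  [m⁻²·cd] · [m²] = cd
  (654 cd) / (44.0 m²):  [cd] / [m²] = m⁻²·cd
  (400 cd) / (629 m²):  [cd] / [m²] = m⁻²·cd
The terms do not share a single dimension (cd vs m⁻²·cd).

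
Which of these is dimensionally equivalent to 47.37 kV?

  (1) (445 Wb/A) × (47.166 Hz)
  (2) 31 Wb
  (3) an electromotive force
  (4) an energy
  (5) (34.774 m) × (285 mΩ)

(3)

Reference: V = J·C⁻¹ = kg·m²·s⁻³·A⁻¹.
Each option:
  (1) [kg·m²·s⁻²·A⁻²] · [s⁻¹] = kg·m²·s⁻³·A⁻²
  (2) Wb = V·s = kg·m²·s⁻²·A⁻¹
  (3) [electromotive force] = kg·m²·s⁻³·A⁻¹  ← same
  (4) [energy] = kg·m²·s⁻²
  (5) [m] · [kg·m²·s⁻³·A⁻²] = kg·m³·s⁻³·A⁻²
Only (3) matches kg·m²·s⁻³·A⁻¹.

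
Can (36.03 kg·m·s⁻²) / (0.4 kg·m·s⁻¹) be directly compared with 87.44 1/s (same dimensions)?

Yes

Dimensions:
  (36.03 kg·m·s⁻²) / (0.4 kg·m·s⁻¹):  [kg·m·s⁻²] / [kg·m·s⁻¹] = s⁻¹
  87.44 1/s:  s⁻¹
Both are s⁻¹, so they have the same dimensions and can be added.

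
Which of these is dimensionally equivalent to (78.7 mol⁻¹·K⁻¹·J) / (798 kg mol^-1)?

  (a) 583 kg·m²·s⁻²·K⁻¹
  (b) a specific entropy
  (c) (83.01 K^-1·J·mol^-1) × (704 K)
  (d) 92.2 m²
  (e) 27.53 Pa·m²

(b)

Reference: [kg·m²·s⁻²·K⁻¹·mol⁻¹] / [kg·mol⁻¹] = m²·s⁻²·K⁻¹.
Each option:
  (a) kg·m²·s⁻²·K⁻¹
  (b) [specific entropy] = m²·s⁻²·K⁻¹  ← same
  (c) [kg·m²·s⁻²·K⁻¹·mol⁻¹] · [K] = kg·m²·s⁻²·mol⁻¹
  (d) m²
  (e) Pa·m² = N·m⁻²·m² = kg·m·s⁻²
Only (b) matches m²·s⁻²·K⁻¹.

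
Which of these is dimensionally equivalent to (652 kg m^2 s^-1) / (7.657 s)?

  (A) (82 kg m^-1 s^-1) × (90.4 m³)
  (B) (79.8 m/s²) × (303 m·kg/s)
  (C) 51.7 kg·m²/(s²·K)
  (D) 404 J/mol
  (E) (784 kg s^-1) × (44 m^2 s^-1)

Reference: [kg·m²·s⁻¹] / [s] = kg·m²·s⁻².
Each option:
  (A) [kg·m⁻¹·s⁻¹] · [m³] = kg·m²·s⁻¹
  (B) [m·s⁻²] · [kg·m·s⁻¹] = kg·m²·s⁻³
  (C) kg·m²·s⁻²·K⁻¹
  (D) J·mol⁻¹ = N·m·mol⁻¹ = kg·m²·s⁻²·mol⁻¹
  (E) [kg·s⁻¹] · [m²·s⁻¹] = kg·m²·s⁻²  ← same
Only (E) matches kg·m²·s⁻².

(E)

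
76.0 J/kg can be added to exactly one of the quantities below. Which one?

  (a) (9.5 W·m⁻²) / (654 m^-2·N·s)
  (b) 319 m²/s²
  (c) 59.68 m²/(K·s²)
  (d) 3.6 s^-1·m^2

Reference: J·kg⁻¹ = N·m·kg⁻¹ = m²·s⁻².
Each option:
  (a) [kg·s⁻³] / [kg·m⁻¹·s⁻¹] = m·s⁻²
  (b) m²·s⁻²  ← same
  (c) m²·s⁻²·K⁻¹
  (d) m²·s⁻¹
Only (b) matches m²·s⁻².

(b)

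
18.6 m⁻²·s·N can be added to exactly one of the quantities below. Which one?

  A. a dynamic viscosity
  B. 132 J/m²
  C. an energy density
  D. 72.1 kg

A.

Reference: N·s·m⁻² = kg·m·s⁻²·s·m⁻² = kg·m⁻¹·s⁻¹.
Each option:
  A. [dynamic viscosity] = kg·m⁻¹·s⁻¹  ← same
  B. J·m⁻² = N·m·m⁻² = kg·s⁻²
  C. [energy density] = kg·m⁻¹·s⁻²
  D. kg
Only A. matches kg·m⁻¹·s⁻¹.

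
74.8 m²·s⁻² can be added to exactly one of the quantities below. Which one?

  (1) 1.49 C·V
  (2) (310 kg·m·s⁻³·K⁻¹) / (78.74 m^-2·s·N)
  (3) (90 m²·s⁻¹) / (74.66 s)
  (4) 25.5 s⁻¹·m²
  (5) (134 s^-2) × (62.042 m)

(3)

Reference: m²·s⁻².
Each option:
  (1) C·V = s·A·J·C⁻¹ = kg·m²·s⁻²
  (2) [kg·m·s⁻³·K⁻¹] / [kg·m⁻¹·s⁻¹] = m²·s⁻²·K⁻¹
  (3) [m²·s⁻¹] / [s] = m²·s⁻²  ← same
  (4) m²·s⁻¹
  (5) [s⁻²] · [m] = m·s⁻²
Only (3) matches m²·s⁻².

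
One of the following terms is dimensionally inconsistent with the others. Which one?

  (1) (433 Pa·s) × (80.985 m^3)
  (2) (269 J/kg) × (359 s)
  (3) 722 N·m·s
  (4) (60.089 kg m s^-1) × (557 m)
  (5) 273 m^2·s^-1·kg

(2)

Dimensions:
  (1) [kg·m⁻¹·s⁻¹] · [m³] = kg·m²·s⁻¹
  (2) [m²·s⁻²] · [s] = m²·s⁻¹
  (3) N·m·s = kg·m·s⁻²·m·s = kg·m²·s⁻¹
  (4) [kg·m·s⁻¹] · [m] = kg·m²·s⁻¹
  (5) kg·m²·s⁻¹
All reduce to kg·m²·s⁻¹ except (2), which is m²·s⁻¹.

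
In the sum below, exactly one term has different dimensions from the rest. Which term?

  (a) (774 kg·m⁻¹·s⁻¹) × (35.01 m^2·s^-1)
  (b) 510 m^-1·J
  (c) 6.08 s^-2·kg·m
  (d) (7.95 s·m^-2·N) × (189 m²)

Reduce each to base SI dimensions:
  (a) [kg·m⁻¹·s⁻¹] · [m²·s⁻¹] = kg·m·s⁻²
  (b) J·m⁻¹ = N·m·m⁻¹ = kg·m·s⁻²
  (c) kg·m·s⁻²
  (d) [kg·m⁻¹·s⁻¹] · [m²] = kg·m·s⁻¹
All reduce to kg·m·s⁻² except (d), which is kg·m·s⁻¹.

(d)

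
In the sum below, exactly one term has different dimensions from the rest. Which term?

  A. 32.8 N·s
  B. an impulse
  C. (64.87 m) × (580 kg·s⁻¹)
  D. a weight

D.

Dimensions:
  A. N·s = kg·m·s⁻²·s = kg·m·s⁻¹
  B. [impulse] = kg·m·s⁻¹
  C. [m] · [kg·s⁻¹] = kg·m·s⁻¹
  D. [weight] = kg·m·s⁻²
All reduce to kg·m·s⁻¹ except D., which is kg·m·s⁻².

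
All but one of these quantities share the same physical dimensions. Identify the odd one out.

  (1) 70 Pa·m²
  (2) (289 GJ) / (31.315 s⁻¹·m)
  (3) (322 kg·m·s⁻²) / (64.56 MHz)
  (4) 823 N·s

(1)

Work out the base dimensions of each:
  (1) Pa·m² = N·m⁻²·m² = kg·m·s⁻²
  (2) [kg·m²·s⁻²] / [m·s⁻¹] = kg·m·s⁻¹
  (3) [kg·m·s⁻²] / [s⁻¹] = kg·m·s⁻¹
  (4) N·s = kg·m·s⁻²·s = kg·m·s⁻¹
All reduce to kg·m·s⁻¹ except (1), which is kg·m·s⁻².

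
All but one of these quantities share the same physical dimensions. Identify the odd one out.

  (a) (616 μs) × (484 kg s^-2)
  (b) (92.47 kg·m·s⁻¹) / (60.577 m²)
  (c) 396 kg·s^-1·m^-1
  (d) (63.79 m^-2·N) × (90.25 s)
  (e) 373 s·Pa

(a)

Expand each in SI base units:
  (a) [s] · [kg·s⁻²] = kg·s⁻¹
  (b) [kg·m·s⁻¹] / [m²] = kg·m⁻¹·s⁻¹
  (c) kg·m⁻¹·s⁻¹
  (d) [kg·m⁻¹·s⁻²] · [s] = kg·m⁻¹·s⁻¹
  (e) Pa·s = N·m⁻²·s = kg·m⁻¹·s⁻¹
All reduce to kg·m⁻¹·s⁻¹ except (a), which is kg·s⁻¹.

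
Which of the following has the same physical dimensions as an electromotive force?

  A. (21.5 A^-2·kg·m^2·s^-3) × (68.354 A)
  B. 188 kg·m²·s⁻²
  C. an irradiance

Reference: [electromotive force] = kg·m²·s⁻³·A⁻¹.
Each option:
  A. [kg·m²·s⁻³·A⁻²] · [A] = kg·m²·s⁻³·A⁻¹  ← same
  B. kg·m²·s⁻²
  C. [irradiance] = kg·s⁻³
Only A. matches kg·m²·s⁻³·A⁻¹.

A.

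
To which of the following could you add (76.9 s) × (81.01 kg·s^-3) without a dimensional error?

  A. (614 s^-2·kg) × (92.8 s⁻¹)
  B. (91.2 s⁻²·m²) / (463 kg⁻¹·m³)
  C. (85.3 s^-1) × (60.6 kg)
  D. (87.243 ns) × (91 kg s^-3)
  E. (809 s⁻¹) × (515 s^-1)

Reference: [s] · [kg·s⁻³] = kg·s⁻².
Each option:
  A. [kg·s⁻²] · [s⁻¹] = kg·s⁻³
  B. [m²·s⁻²] / [kg⁻¹·m³] = kg·m⁻¹·s⁻²
  C. [s⁻¹] · [kg] = kg·s⁻¹
  D. [s] · [kg·s⁻³] = kg·s⁻²  ← same
  E. [s⁻¹] · [s⁻¹] = s⁻²
Only D. matches kg·s⁻².

D.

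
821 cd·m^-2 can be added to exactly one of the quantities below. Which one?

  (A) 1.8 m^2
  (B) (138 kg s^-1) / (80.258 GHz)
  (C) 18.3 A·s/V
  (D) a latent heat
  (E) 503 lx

Reference: cd·m⁻² = m⁻²·cd.
Each option:
  (A) m²
  (B) [kg·s⁻¹] / [s⁻¹] = kg
  (C) A·s·V⁻¹ = A·s·(J·C⁻¹)⁻¹ = kg⁻¹·m⁻²·s⁴·A²
  (D) [latent heat] = m²·s⁻²
  (E) lx = lm·m⁻² = m⁻²·cd  ← same
Only (E) matches m⁻²·cd.

(E)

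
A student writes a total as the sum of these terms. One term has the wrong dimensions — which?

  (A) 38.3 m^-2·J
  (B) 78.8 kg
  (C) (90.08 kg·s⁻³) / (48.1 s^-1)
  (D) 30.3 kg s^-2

Reduce each to base SI dimensions:
  (A) J·m⁻² = N·m·m⁻² = kg·s⁻²
  (B) kg
  (C) [kg·s⁻³] / [s⁻¹] = kg·s⁻²
  (D) kg·s⁻²
All reduce to kg·s⁻² except (B), which is kg.

(B)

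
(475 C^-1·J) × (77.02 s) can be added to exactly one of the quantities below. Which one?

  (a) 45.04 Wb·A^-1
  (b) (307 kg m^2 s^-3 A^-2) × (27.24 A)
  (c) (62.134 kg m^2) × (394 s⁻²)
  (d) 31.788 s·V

(d)

Reference: [kg·m²·s⁻³·A⁻¹] · [s] = kg·m²·s⁻²·A⁻¹.
Each option:
  (a) Wb·A⁻¹ = V·s·A⁻¹ = kg·m²·s⁻²·A⁻²
  (b) [kg·m²·s⁻³·A⁻²] · [A] = kg·m²·s⁻³·A⁻¹
  (c) [kg·m²] · [s⁻²] = kg·m²·s⁻²
  (d) V·s = J·C⁻¹·s = kg·m²·s⁻²·A⁻¹  ← same
Only (d) matches kg·m²·s⁻²·A⁻¹.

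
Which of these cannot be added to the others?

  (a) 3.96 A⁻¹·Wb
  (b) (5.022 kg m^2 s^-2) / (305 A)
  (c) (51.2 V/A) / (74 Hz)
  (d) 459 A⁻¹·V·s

(b)

Work out the base dimensions of each:
  (a) Wb·A⁻¹ = V·s·A⁻¹ = kg·m²·s⁻²·A⁻²
  (b) [kg·m²·s⁻²] / [A] = kg·m²·s⁻²·A⁻¹
  (c) [kg·m²·s⁻³·A⁻²] / [s⁻¹] = kg·m²·s⁻²·A⁻²
  (d) V·s·A⁻¹ = J·C⁻¹·s·A⁻¹ = kg·m²·s⁻²·A⁻²
All reduce to kg·m²·s⁻²·A⁻² except (b), which is kg·m²·s⁻²·A⁻¹.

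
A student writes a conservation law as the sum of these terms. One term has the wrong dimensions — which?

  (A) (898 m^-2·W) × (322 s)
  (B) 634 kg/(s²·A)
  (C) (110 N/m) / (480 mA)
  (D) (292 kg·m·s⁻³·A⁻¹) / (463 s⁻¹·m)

In SI base units:
  (A) [kg·s⁻³] · [s] = kg·s⁻²
  (B) kg·s⁻²·A⁻¹
  (C) [kg·s⁻²] / [A] = kg·s⁻²·A⁻¹
  (D) [kg·m·s⁻³·A⁻¹] / [m·s⁻¹] = kg·s⁻²·A⁻¹
All reduce to kg·s⁻²·A⁻¹ except (A), which is kg·s⁻².

(A)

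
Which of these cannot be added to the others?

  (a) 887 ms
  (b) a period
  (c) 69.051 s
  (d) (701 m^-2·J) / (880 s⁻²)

(d)

Dimensions:
  (a) s
  (b) [period] = s
  (c) s
  (d) [kg·s⁻²] / [s⁻²] = kg
All reduce to s except (d), which is kg.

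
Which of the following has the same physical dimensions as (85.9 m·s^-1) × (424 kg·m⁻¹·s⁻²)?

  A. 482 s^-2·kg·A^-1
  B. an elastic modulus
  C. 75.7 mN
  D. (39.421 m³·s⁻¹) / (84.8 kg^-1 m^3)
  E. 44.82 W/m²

E.

Reference: [m·s⁻¹] · [kg·m⁻¹·s⁻²] = kg·s⁻³.
Each option:
  A. kg·s⁻²·A⁻¹
  B. [elastic modulus] = kg·m⁻¹·s⁻²
  C. N = kg·m·s⁻²
  D. [m³·s⁻¹] / [kg⁻¹·m³] = kg·s⁻¹
  E. W·m⁻² = J·s⁻¹·m⁻² = kg·s⁻³  ← same
Only E. matches kg·s⁻³.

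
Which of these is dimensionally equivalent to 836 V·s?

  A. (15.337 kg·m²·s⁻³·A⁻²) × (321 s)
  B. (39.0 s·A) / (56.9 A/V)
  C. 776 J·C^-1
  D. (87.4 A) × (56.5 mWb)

Reference: V·s = J·C⁻¹·s = kg·m²·s⁻²·A⁻¹.
Each option:
  A. [kg·m²·s⁻³·A⁻²] · [s] = kg·m²·s⁻²·A⁻²
  B. [s·A] / [kg⁻¹·m⁻²·s³·A²] = kg·m²·s⁻²·A⁻¹  ← same
  C. J·C⁻¹ = N·m·(s·A)⁻¹ = kg·m²·s⁻³·A⁻¹
  D. [A] · [kg·m²·s⁻²·A⁻¹] = kg·m²·s⁻²
Only B. matches kg·m²·s⁻²·A⁻¹.

B.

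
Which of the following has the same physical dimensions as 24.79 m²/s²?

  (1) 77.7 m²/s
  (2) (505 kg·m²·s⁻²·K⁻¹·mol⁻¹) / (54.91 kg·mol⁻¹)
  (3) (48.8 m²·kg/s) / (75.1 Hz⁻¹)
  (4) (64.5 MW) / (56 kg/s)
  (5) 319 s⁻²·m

(4)

Reference: m²·s⁻².
Each option:
  (1) m²·s⁻¹
  (2) [kg·m²·s⁻²·K⁻¹·mol⁻¹] / [kg·mol⁻¹] = m²·s⁻²·K⁻¹
  (3) [kg·m²·s⁻¹] / [s] = kg·m²·s⁻²
  (4) [kg·m²·s⁻³] / [kg·s⁻¹] = m²·s⁻²  ← same
  (5) m·s⁻²
Only (4) matches m²·s⁻².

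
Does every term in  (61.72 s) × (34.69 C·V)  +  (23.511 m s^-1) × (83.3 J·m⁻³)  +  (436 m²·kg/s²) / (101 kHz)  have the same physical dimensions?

No

In SI base units:
  (61.72 s) × (34.69 C·V):  [s] · [kg·m²·s⁻²] = kg·m²·s⁻¹
  (23.511 m s^-1) × (83.3 J·m⁻³):  [m·s⁻¹] · [kg·m⁻¹·s⁻²] = kg·s⁻³
  (436 m²·kg/s²) / (101 kHz):  [kg·m²·s⁻²] / [s⁻¹] = kg·m²·s⁻¹
The terms do not share a single dimension (kg·m²·s⁻¹ vs kg·s⁻³).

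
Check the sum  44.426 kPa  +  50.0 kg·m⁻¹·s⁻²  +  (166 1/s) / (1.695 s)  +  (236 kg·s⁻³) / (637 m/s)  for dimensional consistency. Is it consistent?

No

In SI base units:
  44.426 kPa:  Pa = N·m⁻² = kg·m⁻¹·s⁻²
  50.0 kg·m⁻¹·s⁻²:  kg·m⁻¹·s⁻²
  (166 1/s) / (1.695 s):  [s⁻¹] / [s] = s⁻²
  (236 kg·s⁻³) / (637 m/s):  [kg·s⁻³] / [m·s⁻¹] = kg·m⁻¹·s⁻²
The terms do not share a single dimension (kg·m⁻¹·s⁻² vs s⁻²).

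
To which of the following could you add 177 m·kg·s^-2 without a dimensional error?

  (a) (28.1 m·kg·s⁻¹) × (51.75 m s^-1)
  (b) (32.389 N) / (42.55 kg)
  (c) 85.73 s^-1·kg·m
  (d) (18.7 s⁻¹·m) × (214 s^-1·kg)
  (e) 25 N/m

(d)

Reference: kg·m·s⁻².
Each option:
  (a) [kg·m·s⁻¹] · [m·s⁻¹] = kg·m²·s⁻²
  (b) [kg·m·s⁻²] / [kg] = m·s⁻²
  (c) kg·m·s⁻¹
  (d) [m·s⁻¹] · [kg·s⁻¹] = kg·m·s⁻²  ← same
  (e) N·m⁻¹ = kg·m·s⁻²·m⁻¹ = kg·s⁻²
Only (d) matches kg·m·s⁻².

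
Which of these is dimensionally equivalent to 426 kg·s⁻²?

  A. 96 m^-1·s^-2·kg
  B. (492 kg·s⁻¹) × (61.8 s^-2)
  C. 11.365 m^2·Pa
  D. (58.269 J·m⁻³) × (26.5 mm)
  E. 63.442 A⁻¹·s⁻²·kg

Reference: kg·s⁻².
Each option:
  A. kg·m⁻¹·s⁻²
  B. [kg·s⁻¹] · [s⁻²] = kg·s⁻³
  C. Pa·m² = N·m⁻²·m² = kg·m·s⁻²
  D. [kg·m⁻¹·s⁻²] · [m] = kg·s⁻²  ← same
  E. kg·s⁻²·A⁻¹
Only D. matches kg·s⁻².

D.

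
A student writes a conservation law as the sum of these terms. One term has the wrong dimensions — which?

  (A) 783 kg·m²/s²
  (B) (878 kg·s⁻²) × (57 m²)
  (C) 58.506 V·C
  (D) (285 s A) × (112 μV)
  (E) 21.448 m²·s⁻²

(E)

Work out the base dimensions of each:
  (A) kg·m²·s⁻²
  (B) [kg·s⁻²] · [m²] = kg·m²·s⁻²
  (C) C·V = s·A·J·C⁻¹ = kg·m²·s⁻²
  (D) [s·A] · [kg·m²·s⁻³·A⁻¹] = kg·m²·s⁻²
  (E) m²·s⁻²
All reduce to kg·m²·s⁻² except (E), which is m²·s⁻².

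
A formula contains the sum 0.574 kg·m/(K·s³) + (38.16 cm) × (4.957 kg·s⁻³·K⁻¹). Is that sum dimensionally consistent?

Expand each in SI base units:
  0.574 kg·m/(K·s³):  kg·m·s⁻³·K⁻¹
  (38.16 cm) × (4.957 kg·s⁻³·K⁻¹):  [m] · [kg·s⁻³·K⁻¹] = kg·m·s⁻³·K⁻¹
Both are kg·m·s⁻³·K⁻¹, so they have the same dimensions and can be added.

Yes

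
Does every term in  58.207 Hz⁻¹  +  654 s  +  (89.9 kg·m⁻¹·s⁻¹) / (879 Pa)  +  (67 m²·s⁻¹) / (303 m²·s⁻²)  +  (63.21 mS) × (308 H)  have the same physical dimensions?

Yes

In SI base units:
  58.207 Hz⁻¹:  Hz⁻¹ = (s⁻¹)⁻¹ = s
  654 s:  s
  (89.9 kg·m⁻¹·s⁻¹) / (879 Pa):  [kg·m⁻¹·s⁻¹] / [kg·m⁻¹·s⁻²] = s
  (67 m²·s⁻¹) / (303 m²·s⁻²):  [m²·s⁻¹] / [m²·s⁻²] = s
  (63.21 mS) × (308 H):  [kg⁻¹·m⁻²·s³·A²] · [kg·m²·s⁻²·A⁻²] = s
Every term reduces to s.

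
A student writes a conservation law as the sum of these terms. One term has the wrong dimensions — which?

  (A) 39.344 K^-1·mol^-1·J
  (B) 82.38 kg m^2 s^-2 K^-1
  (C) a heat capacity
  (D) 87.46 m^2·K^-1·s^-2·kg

(A)

Expand each in SI base units:
  (A) J·mol⁻¹·K⁻¹ = N·m·mol⁻¹·K⁻¹ = kg·m²·s⁻²·K⁻¹·mol⁻¹
  (B) kg·m²·s⁻²·K⁻¹
  (C) [heat capacity] = kg·m²·s⁻²·K⁻¹
  (D) kg·m²·s⁻²·K⁻¹
All reduce to kg·m²·s⁻²·K⁻¹ except (A), which is kg·m²·s⁻²·K⁻¹·mol⁻¹.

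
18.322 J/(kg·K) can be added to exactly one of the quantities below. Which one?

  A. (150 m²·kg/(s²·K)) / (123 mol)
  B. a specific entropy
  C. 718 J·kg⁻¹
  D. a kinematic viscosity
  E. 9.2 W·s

Reference: J·kg⁻¹·K⁻¹ = N·m·kg⁻¹·K⁻¹ = m²·s⁻²·K⁻¹.
Each option:
  A. [kg·m²·s⁻²·K⁻¹] / [mol] = kg·m²·s⁻²·K⁻¹·mol⁻¹
  B. [specific entropy] = m²·s⁻²·K⁻¹  ← same
  C. J·kg⁻¹ = N·m·kg⁻¹ = m²·s⁻²
  D. [kinematic viscosity] = m²·s⁻¹
  E. W·s = J·s⁻¹·s = kg·m²·s⁻²
Only B. matches m²·s⁻²·K⁻¹.

B.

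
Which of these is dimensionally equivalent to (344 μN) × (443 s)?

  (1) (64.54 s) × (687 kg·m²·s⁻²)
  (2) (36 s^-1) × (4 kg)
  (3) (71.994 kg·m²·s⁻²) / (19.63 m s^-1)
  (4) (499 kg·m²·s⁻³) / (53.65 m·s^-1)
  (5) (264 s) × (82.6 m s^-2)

(3)

Reference: [kg·m·s⁻²] · [s] = kg·m·s⁻¹.
Each option:
  (1) [s] · [kg·m²·s⁻²] = kg·m²·s⁻¹
  (2) [s⁻¹] · [kg] = kg·s⁻¹
  (3) [kg·m²·s⁻²] / [m·s⁻¹] = kg·m·s⁻¹  ← same
  (4) [kg·m²·s⁻³] / [m·s⁻¹] = kg·m·s⁻²
  (5) [s] · [m·s⁻²] = m·s⁻¹
Only (3) matches kg·m·s⁻¹.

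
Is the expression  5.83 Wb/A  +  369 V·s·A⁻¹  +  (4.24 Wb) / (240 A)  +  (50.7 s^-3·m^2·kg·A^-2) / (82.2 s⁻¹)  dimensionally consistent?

Dimensions:
  5.83 Wb/A:  Wb·A⁻¹ = V·s·A⁻¹ = kg·m²·s⁻²·A⁻²
  369 V·s·A⁻¹:  V·s·A⁻¹ = J·C⁻¹·s·A⁻¹ = kg·m²·s⁻²·A⁻²
  (4.24 Wb) / (240 A):  [kg·m²·s⁻²·A⁻¹] / [A] = kg·m²·s⁻²·A⁻²
  (50.7 s^-3·m^2·kg·A^-2) / (82.2 s⁻¹):  [kg·m²·s⁻³·A⁻²] / [s⁻¹] = kg·m²·s⁻²·A⁻²
Every term reduces to kg·m²·s⁻²·A⁻².

Yes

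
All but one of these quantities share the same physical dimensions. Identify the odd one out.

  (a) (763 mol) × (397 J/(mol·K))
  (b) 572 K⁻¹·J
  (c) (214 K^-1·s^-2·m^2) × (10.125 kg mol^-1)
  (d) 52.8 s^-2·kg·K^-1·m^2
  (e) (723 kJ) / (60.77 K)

Expand each in SI base units:
  (a) [mol] · [kg·m²·s⁻²·K⁻¹·mol⁻¹] = kg·m²·s⁻²·K⁻¹
  (b) J·K⁻¹ = N·m·K⁻¹ = kg·m²·s⁻²·K⁻¹
  (c) [m²·s⁻²·K⁻¹] · [kg·mol⁻¹] = kg·m²·s⁻²·K⁻¹·mol⁻¹
  (d) kg·m²·s⁻²·K⁻¹
  (e) [kg·m²·s⁻²] / [K] = kg·m²·s⁻²·K⁻¹
All reduce to kg·m²·s⁻²·K⁻¹ except (c), which is kg·m²·s⁻²·K⁻¹·mol⁻¹.

(c)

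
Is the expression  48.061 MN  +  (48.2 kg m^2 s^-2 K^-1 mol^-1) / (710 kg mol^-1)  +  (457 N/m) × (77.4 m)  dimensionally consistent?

No

Work out the base dimensions of each:
  48.061 MN:  N = kg·m·s⁻²
  (48.2 kg m^2 s^-2 K^-1 mol^-1) / (710 kg mol^-1):  [kg·m²·s⁻²·K⁻¹·mol⁻¹] / [kg·mol⁻¹] = m²·s⁻²·K⁻¹
  (457 N/m) × (77.4 m):  [kg·s⁻²] · [m] = kg·m·s⁻²
The terms do not share a single dimension (kg·m·s⁻² vs m²·s⁻²·K⁻¹).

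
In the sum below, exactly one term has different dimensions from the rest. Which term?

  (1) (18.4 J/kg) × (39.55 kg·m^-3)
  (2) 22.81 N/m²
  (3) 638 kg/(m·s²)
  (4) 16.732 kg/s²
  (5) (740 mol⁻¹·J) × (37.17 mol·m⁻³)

(4)

Expand each in SI base units:
  (1) [m²·s⁻²] · [kg·m⁻³] = kg·m⁻¹·s⁻²
  (2) N·m⁻² = kg·m·s⁻²·m⁻² = kg·m⁻¹·s⁻²
  (3) kg·m⁻¹·s⁻²
  (4) kg·s⁻²
  (5) [kg·m²·s⁻²·mol⁻¹] · [m⁻³·mol] = kg·m⁻¹·s⁻²
All reduce to kg·m⁻¹·s⁻² except (4), which is kg·s⁻².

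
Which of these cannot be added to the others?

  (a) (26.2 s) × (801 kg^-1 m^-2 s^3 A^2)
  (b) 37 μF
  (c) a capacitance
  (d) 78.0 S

Work out the base dimensions of each:
  (a) [s] · [kg⁻¹·m⁻²·s³·A²] = kg⁻¹·m⁻²·s⁴·A²
  (b) F = C·V⁻¹ = kg⁻¹·m⁻²·s⁴·A²
  (c) [capacitance] = kg⁻¹·m⁻²·s⁴·A²
  (d) S = Ω⁻¹ = kg⁻¹·m⁻²·s³·A²
All reduce to kg⁻¹·m⁻²·s⁴·A² except (d), which is kg⁻¹·m⁻²·s³·A².

(d)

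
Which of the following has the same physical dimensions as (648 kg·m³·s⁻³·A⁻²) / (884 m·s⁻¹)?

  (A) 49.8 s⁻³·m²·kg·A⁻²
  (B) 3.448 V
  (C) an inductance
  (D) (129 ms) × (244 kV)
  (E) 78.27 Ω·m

Reference: [kg·m³·s⁻³·A⁻²] / [m·s⁻¹] = kg·m²·s⁻²·A⁻².
Each option:
  (A) kg·m²·s⁻³·A⁻²
  (B) V = J·C⁻¹ = kg·m²·s⁻³·A⁻¹
  (C) [inductance] = kg·m²·s⁻²·A⁻²  ← same
  (D) [s] · [kg·m²·s⁻³·A⁻¹] = kg·m²·s⁻²·A⁻¹
  (E) Ω·m = V·A⁻¹·m = kg·m³·s⁻³·A⁻²
Only (C) matches kg·m²·s⁻²·A⁻².

(C)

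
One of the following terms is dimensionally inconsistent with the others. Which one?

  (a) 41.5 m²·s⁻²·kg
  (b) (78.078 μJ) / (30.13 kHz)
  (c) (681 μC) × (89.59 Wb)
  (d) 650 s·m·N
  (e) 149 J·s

(a)

Expand each in SI base units:
  (a) kg·m²·s⁻²
  (b) [kg·m²·s⁻²] / [s⁻¹] = kg·m²·s⁻¹
  (c) [s·A] · [kg·m²·s⁻²·A⁻¹] = kg·m²·s⁻¹
  (d) N·m·s = kg·m·s⁻²·m·s = kg·m²·s⁻¹
  (e) J·s = N·m·s = kg·m²·s⁻¹
All reduce to kg·m²·s⁻¹ except (a), which is kg·m²·s⁻².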